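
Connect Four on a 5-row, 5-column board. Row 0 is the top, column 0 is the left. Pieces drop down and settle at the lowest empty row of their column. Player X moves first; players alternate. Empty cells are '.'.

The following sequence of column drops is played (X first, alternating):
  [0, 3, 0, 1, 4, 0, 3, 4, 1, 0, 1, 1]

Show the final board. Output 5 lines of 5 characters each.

Answer: .....
OO...
OX...
XX.XO
XO.OX

Derivation:
Move 1: X drops in col 0, lands at row 4
Move 2: O drops in col 3, lands at row 4
Move 3: X drops in col 0, lands at row 3
Move 4: O drops in col 1, lands at row 4
Move 5: X drops in col 4, lands at row 4
Move 6: O drops in col 0, lands at row 2
Move 7: X drops in col 3, lands at row 3
Move 8: O drops in col 4, lands at row 3
Move 9: X drops in col 1, lands at row 3
Move 10: O drops in col 0, lands at row 1
Move 11: X drops in col 1, lands at row 2
Move 12: O drops in col 1, lands at row 1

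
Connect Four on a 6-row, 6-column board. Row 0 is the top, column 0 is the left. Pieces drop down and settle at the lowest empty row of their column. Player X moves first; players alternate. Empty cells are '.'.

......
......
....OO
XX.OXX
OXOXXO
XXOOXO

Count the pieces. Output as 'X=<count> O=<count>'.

X=10 O=9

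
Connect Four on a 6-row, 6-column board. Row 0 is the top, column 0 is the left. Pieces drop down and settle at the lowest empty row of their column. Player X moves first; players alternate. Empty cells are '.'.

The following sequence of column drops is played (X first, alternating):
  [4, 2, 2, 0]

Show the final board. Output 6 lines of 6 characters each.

Move 1: X drops in col 4, lands at row 5
Move 2: O drops in col 2, lands at row 5
Move 3: X drops in col 2, lands at row 4
Move 4: O drops in col 0, lands at row 5

Answer: ......
......
......
......
..X...
O.O.X.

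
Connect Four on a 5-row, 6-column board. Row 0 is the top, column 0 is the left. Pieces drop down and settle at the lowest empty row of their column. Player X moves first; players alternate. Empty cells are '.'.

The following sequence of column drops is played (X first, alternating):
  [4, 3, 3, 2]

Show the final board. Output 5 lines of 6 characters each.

Move 1: X drops in col 4, lands at row 4
Move 2: O drops in col 3, lands at row 4
Move 3: X drops in col 3, lands at row 3
Move 4: O drops in col 2, lands at row 4

Answer: ......
......
......
...X..
..OOX.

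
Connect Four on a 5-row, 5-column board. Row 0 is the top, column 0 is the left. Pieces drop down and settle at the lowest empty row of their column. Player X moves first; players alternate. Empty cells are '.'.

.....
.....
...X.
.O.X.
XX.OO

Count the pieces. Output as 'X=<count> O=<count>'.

X=4 O=3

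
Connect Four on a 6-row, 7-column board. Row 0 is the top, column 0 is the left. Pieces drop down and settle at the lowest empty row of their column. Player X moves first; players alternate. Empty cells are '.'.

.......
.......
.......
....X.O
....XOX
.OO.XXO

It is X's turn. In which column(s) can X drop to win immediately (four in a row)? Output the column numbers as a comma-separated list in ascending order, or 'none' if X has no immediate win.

Answer: 4

Derivation:
col 0: drop X → no win
col 1: drop X → no win
col 2: drop X → no win
col 3: drop X → no win
col 4: drop X → WIN!
col 5: drop X → no win
col 6: drop X → no win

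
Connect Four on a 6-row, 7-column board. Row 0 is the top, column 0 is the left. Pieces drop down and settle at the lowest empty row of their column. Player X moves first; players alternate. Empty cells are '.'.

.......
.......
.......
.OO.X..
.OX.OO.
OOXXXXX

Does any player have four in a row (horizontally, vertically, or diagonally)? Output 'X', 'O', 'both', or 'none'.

X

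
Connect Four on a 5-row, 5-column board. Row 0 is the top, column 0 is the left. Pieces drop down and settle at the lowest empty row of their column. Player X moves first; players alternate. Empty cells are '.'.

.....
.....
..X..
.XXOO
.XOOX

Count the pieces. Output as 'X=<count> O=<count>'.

X=5 O=4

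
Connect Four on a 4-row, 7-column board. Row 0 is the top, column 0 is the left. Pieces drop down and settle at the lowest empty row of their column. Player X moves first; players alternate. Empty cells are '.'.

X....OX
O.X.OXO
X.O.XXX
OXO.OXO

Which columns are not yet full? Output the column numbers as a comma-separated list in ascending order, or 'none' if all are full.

Answer: 1,2,3,4

Derivation:
col 0: top cell = 'X' → FULL
col 1: top cell = '.' → open
col 2: top cell = '.' → open
col 3: top cell = '.' → open
col 4: top cell = '.' → open
col 5: top cell = 'O' → FULL
col 6: top cell = 'X' → FULL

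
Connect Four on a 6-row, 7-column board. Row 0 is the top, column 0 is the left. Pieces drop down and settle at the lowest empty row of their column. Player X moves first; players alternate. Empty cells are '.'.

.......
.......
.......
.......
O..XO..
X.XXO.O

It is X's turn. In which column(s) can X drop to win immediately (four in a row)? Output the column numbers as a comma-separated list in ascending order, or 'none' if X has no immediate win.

Answer: 1

Derivation:
col 0: drop X → no win
col 1: drop X → WIN!
col 2: drop X → no win
col 3: drop X → no win
col 4: drop X → no win
col 5: drop X → no win
col 6: drop X → no win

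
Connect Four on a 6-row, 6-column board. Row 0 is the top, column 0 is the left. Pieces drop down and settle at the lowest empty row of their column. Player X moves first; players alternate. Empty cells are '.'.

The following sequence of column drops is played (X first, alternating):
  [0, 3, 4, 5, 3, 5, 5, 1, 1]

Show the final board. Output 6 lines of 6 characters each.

Move 1: X drops in col 0, lands at row 5
Move 2: O drops in col 3, lands at row 5
Move 3: X drops in col 4, lands at row 5
Move 4: O drops in col 5, lands at row 5
Move 5: X drops in col 3, lands at row 4
Move 6: O drops in col 5, lands at row 4
Move 7: X drops in col 5, lands at row 3
Move 8: O drops in col 1, lands at row 5
Move 9: X drops in col 1, lands at row 4

Answer: ......
......
......
.....X
.X.X.O
XO.OXO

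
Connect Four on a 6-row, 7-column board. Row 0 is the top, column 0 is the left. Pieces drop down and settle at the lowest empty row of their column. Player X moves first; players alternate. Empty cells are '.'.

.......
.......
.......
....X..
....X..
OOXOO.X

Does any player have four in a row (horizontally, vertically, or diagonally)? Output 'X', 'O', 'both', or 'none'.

none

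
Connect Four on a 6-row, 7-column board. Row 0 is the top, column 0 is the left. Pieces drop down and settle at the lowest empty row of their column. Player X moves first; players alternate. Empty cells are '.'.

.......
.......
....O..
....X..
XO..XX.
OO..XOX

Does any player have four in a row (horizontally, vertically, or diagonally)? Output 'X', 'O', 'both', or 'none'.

none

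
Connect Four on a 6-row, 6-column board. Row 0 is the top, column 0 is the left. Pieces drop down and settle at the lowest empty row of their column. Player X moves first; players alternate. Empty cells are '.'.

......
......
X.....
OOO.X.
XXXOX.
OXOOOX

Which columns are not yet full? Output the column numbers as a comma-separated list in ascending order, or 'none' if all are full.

col 0: top cell = '.' → open
col 1: top cell = '.' → open
col 2: top cell = '.' → open
col 3: top cell = '.' → open
col 4: top cell = '.' → open
col 5: top cell = '.' → open

Answer: 0,1,2,3,4,5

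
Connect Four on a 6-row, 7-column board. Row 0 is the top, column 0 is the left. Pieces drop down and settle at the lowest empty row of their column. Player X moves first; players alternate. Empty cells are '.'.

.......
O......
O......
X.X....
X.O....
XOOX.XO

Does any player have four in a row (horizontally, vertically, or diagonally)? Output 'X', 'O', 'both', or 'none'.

none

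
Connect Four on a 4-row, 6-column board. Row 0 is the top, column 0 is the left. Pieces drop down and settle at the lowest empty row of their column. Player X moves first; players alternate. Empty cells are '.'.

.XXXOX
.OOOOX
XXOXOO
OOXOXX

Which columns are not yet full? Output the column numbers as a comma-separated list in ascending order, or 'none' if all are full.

col 0: top cell = '.' → open
col 1: top cell = 'X' → FULL
col 2: top cell = 'X' → FULL
col 3: top cell = 'X' → FULL
col 4: top cell = 'O' → FULL
col 5: top cell = 'X' → FULL

Answer: 0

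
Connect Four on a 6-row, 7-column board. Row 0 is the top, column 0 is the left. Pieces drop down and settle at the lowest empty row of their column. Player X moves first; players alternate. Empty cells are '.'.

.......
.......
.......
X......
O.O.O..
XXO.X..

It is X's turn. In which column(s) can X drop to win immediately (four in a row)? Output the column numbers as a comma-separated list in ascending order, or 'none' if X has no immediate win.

col 0: drop X → no win
col 1: drop X → no win
col 2: drop X → no win
col 3: drop X → no win
col 4: drop X → no win
col 5: drop X → no win
col 6: drop X → no win

Answer: none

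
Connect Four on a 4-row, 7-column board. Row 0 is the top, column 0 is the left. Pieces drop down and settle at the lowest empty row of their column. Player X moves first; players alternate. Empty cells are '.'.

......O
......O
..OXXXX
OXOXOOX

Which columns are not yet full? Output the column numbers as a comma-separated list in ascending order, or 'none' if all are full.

col 0: top cell = '.' → open
col 1: top cell = '.' → open
col 2: top cell = '.' → open
col 3: top cell = '.' → open
col 4: top cell = '.' → open
col 5: top cell = '.' → open
col 6: top cell = 'O' → FULL

Answer: 0,1,2,3,4,5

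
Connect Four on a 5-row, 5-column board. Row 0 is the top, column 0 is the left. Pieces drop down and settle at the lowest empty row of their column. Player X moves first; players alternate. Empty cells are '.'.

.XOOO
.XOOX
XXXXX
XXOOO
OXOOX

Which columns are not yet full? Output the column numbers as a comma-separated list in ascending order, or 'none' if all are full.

Answer: 0

Derivation:
col 0: top cell = '.' → open
col 1: top cell = 'X' → FULL
col 2: top cell = 'O' → FULL
col 3: top cell = 'O' → FULL
col 4: top cell = 'O' → FULL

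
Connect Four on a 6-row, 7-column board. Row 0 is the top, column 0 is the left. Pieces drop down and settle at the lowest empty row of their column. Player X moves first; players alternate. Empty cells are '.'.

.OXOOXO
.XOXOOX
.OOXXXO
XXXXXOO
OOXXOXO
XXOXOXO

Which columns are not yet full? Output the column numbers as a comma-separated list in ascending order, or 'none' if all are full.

Answer: 0

Derivation:
col 0: top cell = '.' → open
col 1: top cell = 'O' → FULL
col 2: top cell = 'X' → FULL
col 3: top cell = 'O' → FULL
col 4: top cell = 'O' → FULL
col 5: top cell = 'X' → FULL
col 6: top cell = 'O' → FULL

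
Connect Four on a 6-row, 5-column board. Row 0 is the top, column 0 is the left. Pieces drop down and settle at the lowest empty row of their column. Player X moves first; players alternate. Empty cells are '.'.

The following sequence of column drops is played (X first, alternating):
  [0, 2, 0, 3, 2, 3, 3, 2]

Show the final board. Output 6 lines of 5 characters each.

Answer: .....
.....
.....
..OX.
X.XO.
X.OO.

Derivation:
Move 1: X drops in col 0, lands at row 5
Move 2: O drops in col 2, lands at row 5
Move 3: X drops in col 0, lands at row 4
Move 4: O drops in col 3, lands at row 5
Move 5: X drops in col 2, lands at row 4
Move 6: O drops in col 3, lands at row 4
Move 7: X drops in col 3, lands at row 3
Move 8: O drops in col 2, lands at row 3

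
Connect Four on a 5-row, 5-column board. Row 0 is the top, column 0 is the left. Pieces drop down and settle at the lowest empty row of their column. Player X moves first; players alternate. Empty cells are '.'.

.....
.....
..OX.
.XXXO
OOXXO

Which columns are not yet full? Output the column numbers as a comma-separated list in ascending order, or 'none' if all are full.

col 0: top cell = '.' → open
col 1: top cell = '.' → open
col 2: top cell = '.' → open
col 3: top cell = '.' → open
col 4: top cell = '.' → open

Answer: 0,1,2,3,4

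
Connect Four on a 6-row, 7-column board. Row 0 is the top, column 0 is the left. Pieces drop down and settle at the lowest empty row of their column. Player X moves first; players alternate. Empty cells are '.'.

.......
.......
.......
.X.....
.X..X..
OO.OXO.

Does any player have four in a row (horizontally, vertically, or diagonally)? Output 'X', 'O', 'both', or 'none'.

none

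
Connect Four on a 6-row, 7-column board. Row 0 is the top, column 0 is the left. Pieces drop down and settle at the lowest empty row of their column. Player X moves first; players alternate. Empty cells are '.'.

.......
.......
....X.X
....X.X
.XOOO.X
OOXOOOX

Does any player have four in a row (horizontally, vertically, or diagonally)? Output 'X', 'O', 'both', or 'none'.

X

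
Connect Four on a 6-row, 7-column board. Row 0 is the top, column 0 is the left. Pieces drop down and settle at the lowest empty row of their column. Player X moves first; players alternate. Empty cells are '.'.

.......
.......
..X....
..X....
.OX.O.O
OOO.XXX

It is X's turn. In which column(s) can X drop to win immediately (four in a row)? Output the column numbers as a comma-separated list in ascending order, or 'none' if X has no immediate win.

Answer: 2,3

Derivation:
col 0: drop X → no win
col 1: drop X → no win
col 2: drop X → WIN!
col 3: drop X → WIN!
col 4: drop X → no win
col 5: drop X → no win
col 6: drop X → no win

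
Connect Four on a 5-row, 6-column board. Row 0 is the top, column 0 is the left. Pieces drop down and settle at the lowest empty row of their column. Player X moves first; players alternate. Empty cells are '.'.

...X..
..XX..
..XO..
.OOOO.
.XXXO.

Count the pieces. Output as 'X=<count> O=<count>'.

X=7 O=6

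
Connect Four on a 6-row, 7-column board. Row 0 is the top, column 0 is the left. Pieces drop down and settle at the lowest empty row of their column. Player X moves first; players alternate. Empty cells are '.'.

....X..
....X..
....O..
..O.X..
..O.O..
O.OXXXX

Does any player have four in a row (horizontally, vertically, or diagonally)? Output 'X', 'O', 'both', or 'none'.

X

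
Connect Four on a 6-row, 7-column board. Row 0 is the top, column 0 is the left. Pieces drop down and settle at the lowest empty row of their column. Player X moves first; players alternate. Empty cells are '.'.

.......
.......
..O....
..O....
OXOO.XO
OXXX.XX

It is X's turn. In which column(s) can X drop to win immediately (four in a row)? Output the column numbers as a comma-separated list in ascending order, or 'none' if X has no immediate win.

col 0: drop X → no win
col 1: drop X → no win
col 2: drop X → no win
col 3: drop X → no win
col 4: drop X → WIN!
col 5: drop X → no win
col 6: drop X → no win

Answer: 4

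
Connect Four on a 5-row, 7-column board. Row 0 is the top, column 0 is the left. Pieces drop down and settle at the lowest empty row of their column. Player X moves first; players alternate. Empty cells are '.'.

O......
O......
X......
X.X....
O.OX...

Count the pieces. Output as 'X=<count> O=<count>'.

X=4 O=4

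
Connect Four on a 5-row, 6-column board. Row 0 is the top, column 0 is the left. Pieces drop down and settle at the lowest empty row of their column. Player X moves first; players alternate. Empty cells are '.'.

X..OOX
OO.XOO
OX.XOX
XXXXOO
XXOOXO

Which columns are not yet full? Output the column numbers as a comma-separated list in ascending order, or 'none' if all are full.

Answer: 1,2

Derivation:
col 0: top cell = 'X' → FULL
col 1: top cell = '.' → open
col 2: top cell = '.' → open
col 3: top cell = 'O' → FULL
col 4: top cell = 'O' → FULL
col 5: top cell = 'X' → FULL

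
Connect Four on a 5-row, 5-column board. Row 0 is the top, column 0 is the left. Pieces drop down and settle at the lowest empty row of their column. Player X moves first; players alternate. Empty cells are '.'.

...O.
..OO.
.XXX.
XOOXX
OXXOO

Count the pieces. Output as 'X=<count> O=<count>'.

X=8 O=8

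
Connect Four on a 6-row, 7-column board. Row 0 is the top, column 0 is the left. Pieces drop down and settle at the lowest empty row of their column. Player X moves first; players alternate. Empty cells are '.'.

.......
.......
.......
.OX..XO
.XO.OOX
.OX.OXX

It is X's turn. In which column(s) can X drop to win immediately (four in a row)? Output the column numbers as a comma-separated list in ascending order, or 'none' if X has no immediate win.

col 0: drop X → no win
col 1: drop X → no win
col 2: drop X → no win
col 3: drop X → no win
col 4: drop X → no win
col 5: drop X → no win
col 6: drop X → no win

Answer: none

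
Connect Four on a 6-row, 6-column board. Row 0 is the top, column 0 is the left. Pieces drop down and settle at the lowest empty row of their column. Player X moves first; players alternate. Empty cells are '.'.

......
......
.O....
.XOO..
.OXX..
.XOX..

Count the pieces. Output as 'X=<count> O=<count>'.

X=5 O=5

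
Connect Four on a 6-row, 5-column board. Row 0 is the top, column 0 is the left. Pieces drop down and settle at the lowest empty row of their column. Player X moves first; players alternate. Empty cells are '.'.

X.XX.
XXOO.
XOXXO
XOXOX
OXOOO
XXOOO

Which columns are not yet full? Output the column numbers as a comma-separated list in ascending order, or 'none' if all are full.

col 0: top cell = 'X' → FULL
col 1: top cell = '.' → open
col 2: top cell = 'X' → FULL
col 3: top cell = 'X' → FULL
col 4: top cell = '.' → open

Answer: 1,4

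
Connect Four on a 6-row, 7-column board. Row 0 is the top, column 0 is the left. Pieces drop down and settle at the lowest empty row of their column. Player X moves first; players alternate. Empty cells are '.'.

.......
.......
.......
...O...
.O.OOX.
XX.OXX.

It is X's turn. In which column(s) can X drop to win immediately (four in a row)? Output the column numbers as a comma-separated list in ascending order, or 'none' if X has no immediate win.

col 0: drop X → no win
col 1: drop X → no win
col 2: drop X → no win
col 3: drop X → no win
col 4: drop X → no win
col 5: drop X → no win
col 6: drop X → no win

Answer: none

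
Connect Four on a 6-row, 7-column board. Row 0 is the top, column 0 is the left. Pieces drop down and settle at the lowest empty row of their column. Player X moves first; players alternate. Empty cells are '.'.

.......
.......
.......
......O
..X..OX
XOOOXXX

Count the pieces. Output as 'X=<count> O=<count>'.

X=6 O=5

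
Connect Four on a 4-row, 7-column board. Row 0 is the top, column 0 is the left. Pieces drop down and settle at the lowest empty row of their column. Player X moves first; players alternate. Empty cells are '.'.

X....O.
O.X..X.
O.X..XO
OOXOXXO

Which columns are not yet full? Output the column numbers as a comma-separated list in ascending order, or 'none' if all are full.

Answer: 1,2,3,4,6

Derivation:
col 0: top cell = 'X' → FULL
col 1: top cell = '.' → open
col 2: top cell = '.' → open
col 3: top cell = '.' → open
col 4: top cell = '.' → open
col 5: top cell = 'O' → FULL
col 6: top cell = '.' → open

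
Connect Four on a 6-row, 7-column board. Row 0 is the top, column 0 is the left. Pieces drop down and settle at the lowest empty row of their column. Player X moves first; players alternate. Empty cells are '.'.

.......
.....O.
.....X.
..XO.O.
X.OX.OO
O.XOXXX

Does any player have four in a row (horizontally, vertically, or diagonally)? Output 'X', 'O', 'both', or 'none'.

none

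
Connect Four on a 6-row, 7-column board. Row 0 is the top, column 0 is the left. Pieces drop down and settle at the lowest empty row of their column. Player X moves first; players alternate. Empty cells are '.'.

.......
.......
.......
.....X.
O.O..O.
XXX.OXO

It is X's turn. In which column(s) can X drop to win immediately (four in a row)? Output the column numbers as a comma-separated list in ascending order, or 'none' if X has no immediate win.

Answer: 3

Derivation:
col 0: drop X → no win
col 1: drop X → no win
col 2: drop X → no win
col 3: drop X → WIN!
col 4: drop X → no win
col 5: drop X → no win
col 6: drop X → no win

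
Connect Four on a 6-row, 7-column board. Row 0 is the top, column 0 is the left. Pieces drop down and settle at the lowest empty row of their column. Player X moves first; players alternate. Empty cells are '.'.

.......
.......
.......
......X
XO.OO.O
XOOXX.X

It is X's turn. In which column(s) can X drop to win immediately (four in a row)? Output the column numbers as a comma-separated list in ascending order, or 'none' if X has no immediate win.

Answer: 5

Derivation:
col 0: drop X → no win
col 1: drop X → no win
col 2: drop X → no win
col 3: drop X → no win
col 4: drop X → no win
col 5: drop X → WIN!
col 6: drop X → no win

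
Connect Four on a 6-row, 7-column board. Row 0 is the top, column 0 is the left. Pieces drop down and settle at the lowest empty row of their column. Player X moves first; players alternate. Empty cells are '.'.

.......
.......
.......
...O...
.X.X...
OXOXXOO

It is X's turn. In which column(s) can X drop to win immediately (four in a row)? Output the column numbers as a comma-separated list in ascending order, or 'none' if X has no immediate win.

Answer: none

Derivation:
col 0: drop X → no win
col 1: drop X → no win
col 2: drop X → no win
col 3: drop X → no win
col 4: drop X → no win
col 5: drop X → no win
col 6: drop X → no win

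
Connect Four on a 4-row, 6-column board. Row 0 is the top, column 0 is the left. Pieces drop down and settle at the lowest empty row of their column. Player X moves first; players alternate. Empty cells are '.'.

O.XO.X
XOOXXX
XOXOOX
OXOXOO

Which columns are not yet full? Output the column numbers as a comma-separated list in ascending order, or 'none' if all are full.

col 0: top cell = 'O' → FULL
col 1: top cell = '.' → open
col 2: top cell = 'X' → FULL
col 3: top cell = 'O' → FULL
col 4: top cell = '.' → open
col 5: top cell = 'X' → FULL

Answer: 1,4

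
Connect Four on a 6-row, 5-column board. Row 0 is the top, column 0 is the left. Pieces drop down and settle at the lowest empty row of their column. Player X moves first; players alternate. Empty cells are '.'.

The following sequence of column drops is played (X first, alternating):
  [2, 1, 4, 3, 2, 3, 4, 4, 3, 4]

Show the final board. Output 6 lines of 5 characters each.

Answer: .....
.....
....O
...XO
..XOX
.OXOX

Derivation:
Move 1: X drops in col 2, lands at row 5
Move 2: O drops in col 1, lands at row 5
Move 3: X drops in col 4, lands at row 5
Move 4: O drops in col 3, lands at row 5
Move 5: X drops in col 2, lands at row 4
Move 6: O drops in col 3, lands at row 4
Move 7: X drops in col 4, lands at row 4
Move 8: O drops in col 4, lands at row 3
Move 9: X drops in col 3, lands at row 3
Move 10: O drops in col 4, lands at row 2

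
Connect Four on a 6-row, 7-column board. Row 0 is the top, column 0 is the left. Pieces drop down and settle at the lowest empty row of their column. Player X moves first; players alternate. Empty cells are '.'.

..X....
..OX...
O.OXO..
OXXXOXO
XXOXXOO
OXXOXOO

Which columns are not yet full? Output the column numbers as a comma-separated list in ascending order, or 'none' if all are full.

col 0: top cell = '.' → open
col 1: top cell = '.' → open
col 2: top cell = 'X' → FULL
col 3: top cell = '.' → open
col 4: top cell = '.' → open
col 5: top cell = '.' → open
col 6: top cell = '.' → open

Answer: 0,1,3,4,5,6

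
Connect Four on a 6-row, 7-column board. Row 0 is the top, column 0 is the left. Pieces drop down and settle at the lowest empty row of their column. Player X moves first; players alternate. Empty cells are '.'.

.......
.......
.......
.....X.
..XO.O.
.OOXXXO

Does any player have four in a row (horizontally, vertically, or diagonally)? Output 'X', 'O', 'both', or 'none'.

none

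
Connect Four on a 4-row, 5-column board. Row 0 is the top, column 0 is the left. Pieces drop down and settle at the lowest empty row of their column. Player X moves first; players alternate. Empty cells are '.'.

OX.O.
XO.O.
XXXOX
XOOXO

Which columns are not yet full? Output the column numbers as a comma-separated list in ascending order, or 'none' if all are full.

Answer: 2,4

Derivation:
col 0: top cell = 'O' → FULL
col 1: top cell = 'X' → FULL
col 2: top cell = '.' → open
col 3: top cell = 'O' → FULL
col 4: top cell = '.' → open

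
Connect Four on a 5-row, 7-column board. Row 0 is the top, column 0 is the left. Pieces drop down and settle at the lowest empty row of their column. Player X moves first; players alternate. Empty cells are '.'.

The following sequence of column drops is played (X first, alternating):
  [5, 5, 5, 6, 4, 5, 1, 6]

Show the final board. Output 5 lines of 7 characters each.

Move 1: X drops in col 5, lands at row 4
Move 2: O drops in col 5, lands at row 3
Move 3: X drops in col 5, lands at row 2
Move 4: O drops in col 6, lands at row 4
Move 5: X drops in col 4, lands at row 4
Move 6: O drops in col 5, lands at row 1
Move 7: X drops in col 1, lands at row 4
Move 8: O drops in col 6, lands at row 3

Answer: .......
.....O.
.....X.
.....OO
.X..XXO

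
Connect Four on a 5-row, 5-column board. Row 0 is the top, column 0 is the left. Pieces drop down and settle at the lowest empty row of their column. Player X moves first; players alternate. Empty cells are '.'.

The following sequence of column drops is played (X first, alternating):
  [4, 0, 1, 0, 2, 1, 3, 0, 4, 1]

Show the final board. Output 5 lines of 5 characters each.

Answer: .....
.....
OO...
OO..X
OXXXX

Derivation:
Move 1: X drops in col 4, lands at row 4
Move 2: O drops in col 0, lands at row 4
Move 3: X drops in col 1, lands at row 4
Move 4: O drops in col 0, lands at row 3
Move 5: X drops in col 2, lands at row 4
Move 6: O drops in col 1, lands at row 3
Move 7: X drops in col 3, lands at row 4
Move 8: O drops in col 0, lands at row 2
Move 9: X drops in col 4, lands at row 3
Move 10: O drops in col 1, lands at row 2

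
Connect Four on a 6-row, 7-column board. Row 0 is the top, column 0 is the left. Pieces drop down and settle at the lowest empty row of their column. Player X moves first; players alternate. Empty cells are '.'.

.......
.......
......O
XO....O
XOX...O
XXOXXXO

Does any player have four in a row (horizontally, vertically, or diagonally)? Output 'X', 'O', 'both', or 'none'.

O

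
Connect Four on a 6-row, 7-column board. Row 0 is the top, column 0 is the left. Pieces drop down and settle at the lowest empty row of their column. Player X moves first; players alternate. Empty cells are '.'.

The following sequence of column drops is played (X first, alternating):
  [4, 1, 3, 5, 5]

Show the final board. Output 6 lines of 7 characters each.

Move 1: X drops in col 4, lands at row 5
Move 2: O drops in col 1, lands at row 5
Move 3: X drops in col 3, lands at row 5
Move 4: O drops in col 5, lands at row 5
Move 5: X drops in col 5, lands at row 4

Answer: .......
.......
.......
.......
.....X.
.O.XXO.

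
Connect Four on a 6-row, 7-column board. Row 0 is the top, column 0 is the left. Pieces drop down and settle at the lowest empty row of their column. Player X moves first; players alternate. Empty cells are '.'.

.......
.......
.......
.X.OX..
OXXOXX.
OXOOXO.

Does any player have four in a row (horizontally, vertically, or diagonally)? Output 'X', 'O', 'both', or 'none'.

none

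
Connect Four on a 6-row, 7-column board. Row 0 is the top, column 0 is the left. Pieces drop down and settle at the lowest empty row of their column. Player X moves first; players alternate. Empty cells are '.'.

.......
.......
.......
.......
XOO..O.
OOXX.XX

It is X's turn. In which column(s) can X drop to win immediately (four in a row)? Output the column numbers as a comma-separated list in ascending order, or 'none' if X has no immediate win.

col 0: drop X → no win
col 1: drop X → no win
col 2: drop X → no win
col 3: drop X → no win
col 4: drop X → WIN!
col 5: drop X → no win
col 6: drop X → no win

Answer: 4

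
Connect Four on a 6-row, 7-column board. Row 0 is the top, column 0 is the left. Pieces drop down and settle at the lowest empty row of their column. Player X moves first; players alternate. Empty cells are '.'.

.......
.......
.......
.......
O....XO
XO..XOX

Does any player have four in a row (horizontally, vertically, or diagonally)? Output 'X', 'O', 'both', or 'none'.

none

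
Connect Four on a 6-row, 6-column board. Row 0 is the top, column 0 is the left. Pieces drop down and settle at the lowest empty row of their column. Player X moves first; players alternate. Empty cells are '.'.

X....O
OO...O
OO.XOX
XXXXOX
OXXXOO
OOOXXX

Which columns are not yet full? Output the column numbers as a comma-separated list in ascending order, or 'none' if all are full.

Answer: 1,2,3,4

Derivation:
col 0: top cell = 'X' → FULL
col 1: top cell = '.' → open
col 2: top cell = '.' → open
col 3: top cell = '.' → open
col 4: top cell = '.' → open
col 5: top cell = 'O' → FULL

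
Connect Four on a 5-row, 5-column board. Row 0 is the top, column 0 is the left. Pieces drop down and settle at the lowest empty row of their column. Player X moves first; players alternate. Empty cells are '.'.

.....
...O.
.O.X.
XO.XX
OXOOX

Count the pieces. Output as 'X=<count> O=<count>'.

X=6 O=6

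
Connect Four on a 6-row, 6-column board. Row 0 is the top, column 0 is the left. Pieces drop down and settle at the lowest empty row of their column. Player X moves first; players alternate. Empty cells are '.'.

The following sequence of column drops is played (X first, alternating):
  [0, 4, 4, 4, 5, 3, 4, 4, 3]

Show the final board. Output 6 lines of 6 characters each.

Answer: ......
....O.
....X.
....O.
...XX.
X..OOX

Derivation:
Move 1: X drops in col 0, lands at row 5
Move 2: O drops in col 4, lands at row 5
Move 3: X drops in col 4, lands at row 4
Move 4: O drops in col 4, lands at row 3
Move 5: X drops in col 5, lands at row 5
Move 6: O drops in col 3, lands at row 5
Move 7: X drops in col 4, lands at row 2
Move 8: O drops in col 4, lands at row 1
Move 9: X drops in col 3, lands at row 4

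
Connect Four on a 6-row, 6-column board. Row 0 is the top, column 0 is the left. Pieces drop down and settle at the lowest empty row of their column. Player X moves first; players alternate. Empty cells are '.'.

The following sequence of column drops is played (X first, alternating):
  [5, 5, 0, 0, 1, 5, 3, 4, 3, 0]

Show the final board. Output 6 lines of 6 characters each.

Answer: ......
......
......
O....O
O..X.O
XX.XOX

Derivation:
Move 1: X drops in col 5, lands at row 5
Move 2: O drops in col 5, lands at row 4
Move 3: X drops in col 0, lands at row 5
Move 4: O drops in col 0, lands at row 4
Move 5: X drops in col 1, lands at row 5
Move 6: O drops in col 5, lands at row 3
Move 7: X drops in col 3, lands at row 5
Move 8: O drops in col 4, lands at row 5
Move 9: X drops in col 3, lands at row 4
Move 10: O drops in col 0, lands at row 3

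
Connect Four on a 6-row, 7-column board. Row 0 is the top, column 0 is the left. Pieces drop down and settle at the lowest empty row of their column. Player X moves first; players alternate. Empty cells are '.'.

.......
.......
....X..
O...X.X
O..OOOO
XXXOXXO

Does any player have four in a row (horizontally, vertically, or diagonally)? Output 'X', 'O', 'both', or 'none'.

O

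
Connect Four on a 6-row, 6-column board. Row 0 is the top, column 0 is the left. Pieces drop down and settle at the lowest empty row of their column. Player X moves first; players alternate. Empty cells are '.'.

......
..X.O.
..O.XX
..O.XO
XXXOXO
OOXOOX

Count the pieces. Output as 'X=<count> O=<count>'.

X=10 O=10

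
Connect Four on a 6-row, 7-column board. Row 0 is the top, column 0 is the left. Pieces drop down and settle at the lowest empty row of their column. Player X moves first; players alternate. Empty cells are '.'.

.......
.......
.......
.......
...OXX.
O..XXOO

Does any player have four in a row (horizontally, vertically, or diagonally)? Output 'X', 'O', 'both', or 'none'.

none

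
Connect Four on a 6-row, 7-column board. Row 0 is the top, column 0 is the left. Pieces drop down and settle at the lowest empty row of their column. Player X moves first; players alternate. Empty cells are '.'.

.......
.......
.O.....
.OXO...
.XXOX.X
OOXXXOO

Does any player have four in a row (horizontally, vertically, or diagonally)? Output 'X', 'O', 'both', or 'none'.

none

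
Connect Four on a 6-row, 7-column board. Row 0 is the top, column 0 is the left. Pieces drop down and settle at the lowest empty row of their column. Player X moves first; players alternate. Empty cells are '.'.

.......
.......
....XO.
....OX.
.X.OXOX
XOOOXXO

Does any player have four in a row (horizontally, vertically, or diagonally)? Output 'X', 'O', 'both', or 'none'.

O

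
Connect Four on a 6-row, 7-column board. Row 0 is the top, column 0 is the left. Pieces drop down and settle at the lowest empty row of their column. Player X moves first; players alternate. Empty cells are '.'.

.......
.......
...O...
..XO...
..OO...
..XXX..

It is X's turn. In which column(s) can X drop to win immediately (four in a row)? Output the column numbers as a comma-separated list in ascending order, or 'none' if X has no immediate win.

Answer: 1,5

Derivation:
col 0: drop X → no win
col 1: drop X → WIN!
col 2: drop X → no win
col 3: drop X → no win
col 4: drop X → no win
col 5: drop X → WIN!
col 6: drop X → no win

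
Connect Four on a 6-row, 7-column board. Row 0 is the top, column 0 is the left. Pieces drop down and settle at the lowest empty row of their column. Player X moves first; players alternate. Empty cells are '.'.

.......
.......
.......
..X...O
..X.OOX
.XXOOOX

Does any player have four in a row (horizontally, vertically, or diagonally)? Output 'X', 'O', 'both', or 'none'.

none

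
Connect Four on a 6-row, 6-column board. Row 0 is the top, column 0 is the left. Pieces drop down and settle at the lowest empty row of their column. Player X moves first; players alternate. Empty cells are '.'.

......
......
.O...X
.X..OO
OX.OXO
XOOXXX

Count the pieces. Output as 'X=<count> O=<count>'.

X=8 O=8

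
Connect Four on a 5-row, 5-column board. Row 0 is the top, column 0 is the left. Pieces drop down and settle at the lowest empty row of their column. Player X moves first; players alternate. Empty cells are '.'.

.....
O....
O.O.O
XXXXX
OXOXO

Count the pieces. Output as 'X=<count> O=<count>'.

X=7 O=7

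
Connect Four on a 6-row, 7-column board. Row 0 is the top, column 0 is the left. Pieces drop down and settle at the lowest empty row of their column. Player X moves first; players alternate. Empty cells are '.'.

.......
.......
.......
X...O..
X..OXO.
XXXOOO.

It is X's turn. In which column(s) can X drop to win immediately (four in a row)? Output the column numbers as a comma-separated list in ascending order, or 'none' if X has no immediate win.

Answer: 0

Derivation:
col 0: drop X → WIN!
col 1: drop X → no win
col 2: drop X → no win
col 3: drop X → no win
col 4: drop X → no win
col 5: drop X → no win
col 6: drop X → no win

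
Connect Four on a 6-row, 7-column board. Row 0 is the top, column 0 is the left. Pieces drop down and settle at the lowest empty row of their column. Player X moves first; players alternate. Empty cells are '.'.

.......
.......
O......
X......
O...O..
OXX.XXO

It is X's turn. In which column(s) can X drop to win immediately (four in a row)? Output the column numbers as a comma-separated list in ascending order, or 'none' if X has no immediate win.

col 0: drop X → no win
col 1: drop X → no win
col 2: drop X → no win
col 3: drop X → WIN!
col 4: drop X → no win
col 5: drop X → no win
col 6: drop X → no win

Answer: 3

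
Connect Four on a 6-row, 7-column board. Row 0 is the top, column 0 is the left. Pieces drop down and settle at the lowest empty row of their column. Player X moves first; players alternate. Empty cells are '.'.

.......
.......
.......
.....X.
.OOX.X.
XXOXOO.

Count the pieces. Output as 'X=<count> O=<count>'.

X=6 O=5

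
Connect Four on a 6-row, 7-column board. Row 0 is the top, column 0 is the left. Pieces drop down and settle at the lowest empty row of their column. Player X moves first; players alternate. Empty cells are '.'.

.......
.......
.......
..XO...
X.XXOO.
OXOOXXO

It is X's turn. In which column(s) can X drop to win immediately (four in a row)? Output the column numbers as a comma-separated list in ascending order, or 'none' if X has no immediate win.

Answer: 1

Derivation:
col 0: drop X → no win
col 1: drop X → WIN!
col 2: drop X → no win
col 3: drop X → no win
col 4: drop X → no win
col 5: drop X → no win
col 6: drop X → no win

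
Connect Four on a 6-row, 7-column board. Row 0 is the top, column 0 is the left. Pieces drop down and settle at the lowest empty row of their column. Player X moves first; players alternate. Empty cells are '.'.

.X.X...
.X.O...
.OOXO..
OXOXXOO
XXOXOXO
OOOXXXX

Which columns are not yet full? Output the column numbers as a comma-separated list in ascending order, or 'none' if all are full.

col 0: top cell = '.' → open
col 1: top cell = 'X' → FULL
col 2: top cell = '.' → open
col 3: top cell = 'X' → FULL
col 4: top cell = '.' → open
col 5: top cell = '.' → open
col 6: top cell = '.' → open

Answer: 0,2,4,5,6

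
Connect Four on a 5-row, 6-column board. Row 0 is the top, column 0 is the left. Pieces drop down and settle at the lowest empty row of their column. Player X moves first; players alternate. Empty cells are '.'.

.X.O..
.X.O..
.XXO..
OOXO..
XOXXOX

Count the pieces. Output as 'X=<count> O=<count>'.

X=9 O=8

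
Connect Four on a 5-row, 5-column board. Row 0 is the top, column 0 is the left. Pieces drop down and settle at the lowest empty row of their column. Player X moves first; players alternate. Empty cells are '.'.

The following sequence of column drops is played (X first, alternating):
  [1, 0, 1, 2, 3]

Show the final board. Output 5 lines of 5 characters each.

Move 1: X drops in col 1, lands at row 4
Move 2: O drops in col 0, lands at row 4
Move 3: X drops in col 1, lands at row 3
Move 4: O drops in col 2, lands at row 4
Move 5: X drops in col 3, lands at row 4

Answer: .....
.....
.....
.X...
OXOX.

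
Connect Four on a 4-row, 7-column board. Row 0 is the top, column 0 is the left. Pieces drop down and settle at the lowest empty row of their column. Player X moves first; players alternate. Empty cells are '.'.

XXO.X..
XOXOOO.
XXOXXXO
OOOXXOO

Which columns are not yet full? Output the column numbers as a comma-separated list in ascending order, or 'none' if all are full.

Answer: 3,5,6

Derivation:
col 0: top cell = 'X' → FULL
col 1: top cell = 'X' → FULL
col 2: top cell = 'O' → FULL
col 3: top cell = '.' → open
col 4: top cell = 'X' → FULL
col 5: top cell = '.' → open
col 6: top cell = '.' → open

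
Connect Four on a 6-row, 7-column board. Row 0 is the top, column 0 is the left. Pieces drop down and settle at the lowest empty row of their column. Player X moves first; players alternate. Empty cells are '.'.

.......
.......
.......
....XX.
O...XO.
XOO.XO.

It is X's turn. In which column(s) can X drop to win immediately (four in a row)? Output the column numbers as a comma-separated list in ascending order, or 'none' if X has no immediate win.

col 0: drop X → no win
col 1: drop X → no win
col 2: drop X → no win
col 3: drop X → no win
col 4: drop X → WIN!
col 5: drop X → no win
col 6: drop X → no win

Answer: 4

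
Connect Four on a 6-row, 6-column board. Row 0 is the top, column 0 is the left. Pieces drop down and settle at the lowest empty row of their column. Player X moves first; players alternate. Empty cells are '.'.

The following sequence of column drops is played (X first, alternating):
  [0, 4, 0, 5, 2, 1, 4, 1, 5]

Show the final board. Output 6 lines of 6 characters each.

Move 1: X drops in col 0, lands at row 5
Move 2: O drops in col 4, lands at row 5
Move 3: X drops in col 0, lands at row 4
Move 4: O drops in col 5, lands at row 5
Move 5: X drops in col 2, lands at row 5
Move 6: O drops in col 1, lands at row 5
Move 7: X drops in col 4, lands at row 4
Move 8: O drops in col 1, lands at row 4
Move 9: X drops in col 5, lands at row 4

Answer: ......
......
......
......
XO..XX
XOX.OO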